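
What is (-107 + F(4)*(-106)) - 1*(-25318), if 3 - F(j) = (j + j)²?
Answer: 31677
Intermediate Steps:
F(j) = 3 - 4*j² (F(j) = 3 - (j + j)² = 3 - (2*j)² = 3 - 4*j²)
(-107 + F(4)*(-106)) - 1*(-25318) = (-107 + (3 - 4*4²)*(-106)) - 1*(-25318) = (-107 + (3 - 4*16)*(-106)) + 25318 = (-107 + (3 - 64)*(-106)) + 25318 = (-107 - 61*(-106)) + 25318 = (-107 + 6466) + 25318 = 6359 + 25318 = 31677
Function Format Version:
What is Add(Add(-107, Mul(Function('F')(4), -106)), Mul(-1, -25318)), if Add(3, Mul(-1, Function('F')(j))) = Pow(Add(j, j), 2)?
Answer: 31677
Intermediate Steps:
Function('F')(j) = Add(3, Mul(-4, Pow(j, 2))) (Function('F')(j) = Add(3, Mul(-1, Pow(Add(j, j), 2))) = Add(3, Mul(-1, Pow(Mul(2, j), 2))) = Add(3, Mul(-1, Mul(4, Pow(j, 2)))) = Add(3, Mul(-4, Pow(j, 2))))
Add(Add(-107, Mul(Function('F')(4), -106)), Mul(-1, -25318)) = Add(Add(-107, Mul(Add(3, Mul(-4, Pow(4, 2))), -106)), Mul(-1, -25318)) = Add(Add(-107, Mul(Add(3, Mul(-4, 16)), -106)), 25318) = Add(Add(-107, Mul(Add(3, -64), -106)), 25318) = Add(Add(-107, Mul(-61, -106)), 25318) = Add(Add(-107, 6466), 25318) = Add(6359, 25318) = 31677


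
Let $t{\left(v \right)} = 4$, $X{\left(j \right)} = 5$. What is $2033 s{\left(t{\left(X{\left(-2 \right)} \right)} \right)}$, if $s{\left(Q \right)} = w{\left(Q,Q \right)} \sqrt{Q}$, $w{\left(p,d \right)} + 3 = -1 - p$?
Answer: $-32528$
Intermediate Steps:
$w{\left(p,d \right)} = -4 - p$ ($w{\left(p,d \right)} = -3 - \left(1 + p\right) = -4 - p$)
$s{\left(Q \right)} = \sqrt{Q} \left(-4 - Q\right)$ ($s{\left(Q \right)} = \left(-4 - Q\right) \sqrt{Q} = \sqrt{Q} \left(-4 - Q\right)$)
$2033 s{\left(t{\left(X{\left(-2 \right)} \right)} \right)} = 2033 \sqrt{4} \left(-4 - 4\right) = 2033 \cdot 2 \left(-4 - 4\right) = 2033 \cdot 2 \left(-8\right) = 2033 \left(-16\right) = -32528$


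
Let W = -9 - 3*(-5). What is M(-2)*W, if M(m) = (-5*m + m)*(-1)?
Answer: -48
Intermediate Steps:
W = 6 (W = -9 + 15 = 6)
M(m) = 4*m (M(m) = -4*m*(-1) = 4*m)
M(-2)*W = (4*(-2))*6 = -8*6 = -48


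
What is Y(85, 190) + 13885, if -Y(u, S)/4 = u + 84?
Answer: 13209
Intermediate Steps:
Y(u, S) = -336 - 4*u (Y(u, S) = -4*(u + 84) = -4*(84 + u) = -336 - 4*u)
Y(85, 190) + 13885 = (-336 - 4*85) + 13885 = (-336 - 340) + 13885 = -676 + 13885 = 13209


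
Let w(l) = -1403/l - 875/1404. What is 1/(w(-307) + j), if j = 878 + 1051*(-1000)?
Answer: -431028/452630284229 ≈ -9.5227e-7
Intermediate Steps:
j = -1050122 (j = 878 - 1051000 = -1050122)
w(l) = -875/1404 - 1403/l (w(l) = -1403/l - 875*1/1404 = -1403/l - 875/1404 = -875/1404 - 1403/l)
1/(w(-307) + j) = 1/((-875/1404 - 1403/(-307)) - 1050122) = 1/((-875/1404 - 1403*(-1/307)) - 1050122) = 1/((-875/1404 + 1403/307) - 1050122) = 1/(1701187/431028 - 1050122) = 1/(-452630284229/431028) = -431028/452630284229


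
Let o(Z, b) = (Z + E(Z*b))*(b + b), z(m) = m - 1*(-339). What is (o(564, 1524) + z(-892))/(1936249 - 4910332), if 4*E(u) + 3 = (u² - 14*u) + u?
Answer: -562958714248169/2974083 ≈ -1.8929e+8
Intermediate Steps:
z(m) = 339 + m (z(m) = m + 339 = 339 + m)
E(u) = -¾ - 13*u/4 + u²/4 (E(u) = -¾ + ((u² - 14*u) + u)/4 = -¾ + (u² - 13*u)/4 = -¾ + (-13*u/4 + u²/4) = -¾ - 13*u/4 + u²/4)
o(Z, b) = 2*b*(-¾ + Z - 13*Z*b/4 + Z²*b²/4) (o(Z, b) = (Z + (-¾ - 13*Z*b/4 + (Z*b)²/4))*(b + b) = (Z + (-¾ - 13*Z*b/4 + (Z²*b²)/4))*(2*b) = (Z + (-¾ - 13*Z*b/4 + Z²*b²/4))*(2*b) = (-¾ + Z - 13*Z*b/4 + Z²*b²/4)*(2*b) = 2*b*(-¾ + Z - 13*Z*b/4 + Z²*b²/4))
(o(564, 1524) + z(-892))/(1936249 - 4910332) = ((½)*1524*(-3 + 4*564 + 564²*1524² - 13*564*1524) + (339 - 892))/(1936249 - 4910332) = ((½)*1524*(-3 + 2256 + 318096*2322576 - 11173968) - 553)/(-2974083) = ((½)*1524*(-3 + 2256 + 738802135296 - 11173968) - 553)*(-1/2974083) = ((½)*1524*738790963581 - 553)*(-1/2974083) = (562958714248722 - 553)*(-1/2974083) = 562958714248169*(-1/2974083) = -562958714248169/2974083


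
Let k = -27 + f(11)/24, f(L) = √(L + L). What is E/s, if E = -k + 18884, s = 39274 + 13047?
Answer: 18911/52321 - √22/1255704 ≈ 0.36144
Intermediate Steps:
f(L) = √2*√L (f(L) = √(2*L) = √2*√L)
s = 52321
k = -27 + √22/24 (k = -27 + (√2*√11)/24 = -27 + √22*(1/24) = -27 + √22/24 ≈ -26.805)
E = 18911 - √22/24 (E = -(-27 + √22/24) + 18884 = (27 - √22/24) + 18884 = 18911 - √22/24 ≈ 18911.)
E/s = (18911 - √22/24)/52321 = (18911 - √22/24)*(1/52321) = 18911/52321 - √22/1255704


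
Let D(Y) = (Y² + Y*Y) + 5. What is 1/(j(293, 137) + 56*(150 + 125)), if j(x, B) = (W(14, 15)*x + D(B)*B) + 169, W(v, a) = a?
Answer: 1/5163355 ≈ 1.9367e-7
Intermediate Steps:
D(Y) = 5 + 2*Y² (D(Y) = (Y² + Y²) + 5 = 2*Y² + 5 = 5 + 2*Y²)
j(x, B) = 169 + 15*x + B*(5 + 2*B²) (j(x, B) = (15*x + (5 + 2*B²)*B) + 169 = (15*x + B*(5 + 2*B²)) + 169 = 169 + 15*x + B*(5 + 2*B²))
1/(j(293, 137) + 56*(150 + 125)) = 1/((169 + 15*293 + 137*(5 + 2*137²)) + 56*(150 + 125)) = 1/((169 + 4395 + 137*(5 + 2*18769)) + 56*275) = 1/((169 + 4395 + 137*(5 + 37538)) + 15400) = 1/((169 + 4395 + 137*37543) + 15400) = 1/((169 + 4395 + 5143391) + 15400) = 1/(5147955 + 15400) = 1/5163355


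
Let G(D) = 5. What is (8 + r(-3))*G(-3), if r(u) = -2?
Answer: 30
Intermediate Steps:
(8 + r(-3))*G(-3) = (8 - 2)*5 = 6*5 = 30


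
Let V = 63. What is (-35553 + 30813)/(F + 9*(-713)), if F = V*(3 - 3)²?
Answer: 1580/2139 ≈ 0.73866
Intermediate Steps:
F = 0 (F = 63*(3 - 3)² = 63*0² = 63*0 = 0)
(-35553 + 30813)/(F + 9*(-713)) = (-35553 + 30813)/(0 + 9*(-713)) = -4740/(0 - 6417) = -4740/(-6417) = -4740*(-1/6417) = 1580/2139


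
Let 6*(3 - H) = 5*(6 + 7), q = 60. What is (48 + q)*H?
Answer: -846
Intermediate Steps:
H = -47/6 (H = 3 - 5*(6 + 7)/6 = 3 - 5*13/6 = 3 - ⅙*65 = 3 - 65/6 = -47/6 ≈ -7.8333)
(48 + q)*H = (48 + 60)*(-47/6) = 108*(-47/6) = -846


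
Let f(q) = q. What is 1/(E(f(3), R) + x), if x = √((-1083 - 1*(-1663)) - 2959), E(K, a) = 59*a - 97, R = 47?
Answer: 892/2387785 - I*√2379/7163355 ≈ 0.00037357 - 6.809e-6*I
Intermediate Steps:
E(K, a) = -97 + 59*a
x = I*√2379 (x = √((-1083 + 1663) - 2959) = √(580 - 2959) = √(-2379) = I*√2379 ≈ 48.775*I)
1/(E(f(3), R) + x) = 1/((-97 + 59*47) + I*√2379) = 1/((-97 + 2773) + I*√2379) = 1/(2676 + I*√2379)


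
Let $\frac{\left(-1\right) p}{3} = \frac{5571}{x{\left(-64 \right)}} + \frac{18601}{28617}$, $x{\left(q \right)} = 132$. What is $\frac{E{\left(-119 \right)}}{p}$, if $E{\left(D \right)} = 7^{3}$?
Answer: $- \frac{143962588}{53960213} \approx -2.6679$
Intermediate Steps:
$E{\left(D \right)} = 343$
$p = - \frac{53960213}{419716}$ ($p = - 3 \left(\frac{5571}{132} + \frac{18601}{28617}\right) = - 3 \left(5571 \cdot \frac{1}{132} + 18601 \cdot \frac{1}{28617}\right) = - 3 \left(\frac{1857}{44} + \frac{18601}{28617}\right) = \left(-3\right) \frac{53960213}{1259148} = - \frac{53960213}{419716} \approx -128.56$)
$\frac{E{\left(-119 \right)}}{p} = \frac{343}{- \frac{53960213}{419716}} = 343 \left(- \frac{419716}{53960213}\right) = - \frac{143962588}{53960213}$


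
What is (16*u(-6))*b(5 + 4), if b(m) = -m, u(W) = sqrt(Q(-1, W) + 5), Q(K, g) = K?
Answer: -288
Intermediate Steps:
u(W) = 2 (u(W) = sqrt(-1 + 5) = sqrt(4) = 2)
(16*u(-6))*b(5 + 4) = (16*2)*(-(5 + 4)) = 32*(-1*9) = 32*(-9) = -288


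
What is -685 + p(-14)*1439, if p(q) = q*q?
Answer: 281359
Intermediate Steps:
p(q) = q²
-685 + p(-14)*1439 = -685 + (-14)²*1439 = -685 + 196*1439 = -685 + 282044 = 281359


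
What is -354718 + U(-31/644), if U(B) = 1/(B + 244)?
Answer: -55727970746/157105 ≈ -3.5472e+5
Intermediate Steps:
U(B) = 1/(244 + B)
-354718 + U(-31/644) = -354718 + 1/(244 - 31/644) = -354718 + 1/(157105/644) = -354718 + 644/157105 = -55727970746/157105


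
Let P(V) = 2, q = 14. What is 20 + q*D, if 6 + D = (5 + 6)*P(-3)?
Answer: 244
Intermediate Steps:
D = 16 (D = -6 + (5 + 6)*2 = -6 + 11*2 = -6 + 22 = 16)
20 + q*D = 20 + 14*16 = 20 + 224 = 244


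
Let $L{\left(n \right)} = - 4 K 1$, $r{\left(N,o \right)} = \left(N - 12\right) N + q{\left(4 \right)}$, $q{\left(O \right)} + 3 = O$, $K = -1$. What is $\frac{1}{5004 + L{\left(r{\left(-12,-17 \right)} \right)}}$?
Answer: $\frac{1}{5008} \approx 0.00019968$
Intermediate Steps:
$q{\left(O \right)} = -3 + O$
$r{\left(N,o \right)} = 1 + N \left(-12 + N\right)$ ($r{\left(N,o \right)} = \left(N - 12\right) N + \left(-3 + 4\right) = \left(-12 + N\right) N + 1 = N \left(-12 + N\right) + 1 = 1 + N \left(-12 + N\right)$)
$L{\left(n \right)} = 4$ ($L{\left(n \right)} = \left(-4\right) \left(-1\right) 1 = 4 \cdot 1 = 4$)
$\frac{1}{5004 + L{\left(r{\left(-12,-17 \right)} \right)}} = \frac{1}{5004 + 4} = \frac{1}{5008}$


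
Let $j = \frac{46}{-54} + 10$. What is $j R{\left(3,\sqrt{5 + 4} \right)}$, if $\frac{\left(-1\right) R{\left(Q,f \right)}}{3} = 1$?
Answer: $- \frac{247}{9} \approx -27.444$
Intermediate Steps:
$R{\left(Q,f \right)} = -3$ ($R{\left(Q,f \right)} = \left(-3\right) 1 = -3$)
$j = \frac{247}{27}$ ($j = 46 \left(- \frac{1}{54}\right) + 10 = - \frac{23}{27} + 10 = \frac{247}{27} \approx 9.1481$)
$j R{\left(3,\sqrt{5 + 4} \right)} = \frac{247}{27} \left(-3\right) = - \frac{247}{9}$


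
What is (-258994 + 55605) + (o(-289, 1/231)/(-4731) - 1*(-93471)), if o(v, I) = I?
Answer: -120125095399/1092861 ≈ -1.0992e+5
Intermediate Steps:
(-258994 + 55605) + (o(-289, 1/231)/(-4731) - 1*(-93471)) = (-258994 + 55605) + (1/(231*(-4731)) - 1*(-93471)) = -203389 + ((1/231)*(-1/4731) + 93471) = -203389 + (-1/1092861 + 93471) = -203389 + 102150810530/1092861 = -120125095399/1092861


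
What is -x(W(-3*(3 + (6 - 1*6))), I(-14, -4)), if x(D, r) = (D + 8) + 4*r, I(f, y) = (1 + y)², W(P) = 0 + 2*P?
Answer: -26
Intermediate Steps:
W(P) = 2*P
x(D, r) = 8 + D + 4*r (x(D, r) = (8 + D) + 4*r = 8 + D + 4*r)
-x(W(-3*(3 + (6 - 1*6))), I(-14, -4)) = -(8 + 2*(-3*(3 + (6 - 1*6))) + 4*(1 - 4)²) = -(8 + 2*(-3*(3 + (6 - 6))) + 4*(-3)²) = -(8 + 2*(-3*(3 + 0)) + 4*9) = -(8 + 2*(-3*3) + 36) = -(8 + 2*(-9) + 36) = -(8 - 18 + 36) = -1*26 = -26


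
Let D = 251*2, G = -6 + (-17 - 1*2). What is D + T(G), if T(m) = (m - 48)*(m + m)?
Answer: 4152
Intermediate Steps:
G = -25 (G = -6 + (-17 - 2) = -6 - 19 = -25)
T(m) = 2*m*(-48 + m) (T(m) = (-48 + m)*(2*m) = 2*m*(-48 + m))
D = 502
D + T(G) = 502 + 2*(-25)*(-48 - 25) = 502 + 2*(-25)*(-73) = 502 + 3650 = 4152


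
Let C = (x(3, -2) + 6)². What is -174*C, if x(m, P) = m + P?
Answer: -8526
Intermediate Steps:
x(m, P) = P + m
C = 49 (C = ((-2 + 3) + 6)² = (1 + 6)² = 7² = 49)
-174*C = -174*49 = -8526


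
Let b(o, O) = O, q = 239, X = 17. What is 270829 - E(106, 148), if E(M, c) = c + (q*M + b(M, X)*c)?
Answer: 242831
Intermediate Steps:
E(M, c) = 18*c + 239*M (E(M, c) = c + (239*M + 17*c) = c + (17*c + 239*M) = 18*c + 239*M)
270829 - E(106, 148) = 270829 - (18*148 + 239*106) = 270829 - (2664 + 25334) = 270829 - 1*27998 = 270829 - 27998 = 242831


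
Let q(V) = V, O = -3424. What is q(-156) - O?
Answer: 3268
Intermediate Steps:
q(-156) - O = -156 - 1*(-3424) = -156 + 3424 = 3268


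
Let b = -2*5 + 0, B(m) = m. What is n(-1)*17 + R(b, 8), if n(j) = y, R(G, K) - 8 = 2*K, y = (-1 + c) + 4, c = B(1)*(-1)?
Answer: 58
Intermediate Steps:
b = -10 (b = -10 + 0 = -10)
c = -1 (c = 1*(-1) = -1)
y = 2 (y = (-1 - 1) + 4 = -2 + 4 = 2)
R(G, K) = 8 + 2*K
n(j) = 2
n(-1)*17 + R(b, 8) = 2*17 + (8 + 2*8) = 34 + (8 + 16) = 34 + 24 = 58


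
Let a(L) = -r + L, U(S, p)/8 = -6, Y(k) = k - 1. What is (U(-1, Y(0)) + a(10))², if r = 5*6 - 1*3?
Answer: 4225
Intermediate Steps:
Y(k) = -1 + k
U(S, p) = -48 (U(S, p) = 8*(-6) = -48)
r = 27 (r = 30 - 3 = 27)
a(L) = -27 + L (a(L) = -1*27 + L = -27 + L)
(U(-1, Y(0)) + a(10))² = (-48 + (-27 + 10))² = (-48 - 17)² = (-65)² = 4225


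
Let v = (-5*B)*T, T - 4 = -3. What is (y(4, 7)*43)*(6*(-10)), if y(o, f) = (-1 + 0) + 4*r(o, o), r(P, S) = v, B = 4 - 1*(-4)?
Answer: 415380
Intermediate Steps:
T = 1 (T = 4 - 3 = 1)
B = 8 (B = 4 + 4 = 8)
v = -40 (v = -5*8*1 = -40*1 = -40)
r(P, S) = -40
y(o, f) = -161 (y(o, f) = (-1 + 0) + 4*(-40) = -1 - 160 = -161)
(y(4, 7)*43)*(6*(-10)) = (-161*43)*(6*(-10)) = -6923*(-60) = 415380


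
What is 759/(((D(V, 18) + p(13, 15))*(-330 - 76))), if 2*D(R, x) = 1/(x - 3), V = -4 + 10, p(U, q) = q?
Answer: -1035/8323 ≈ -0.12435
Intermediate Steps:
V = 6
D(R, x) = 1/(2*(-3 + x)) (D(R, x) = 1/(2*(x - 3)) = 1/(2*(-3 + x)))
759/(((D(V, 18) + p(13, 15))*(-330 - 76))) = 759/(((1/(2*(-3 + 18)) + 15)*(-330 - 76))) = 759/((((½)/15 + 15)*(-406))) = 759/((((½)*(1/15) + 15)*(-406))) = 759/(((1/30 + 15)*(-406))) = 759/(((451/30)*(-406))) = 759/(-91553/15) = 759*(-15/91553) = -1035/8323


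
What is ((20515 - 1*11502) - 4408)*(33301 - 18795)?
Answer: 66800130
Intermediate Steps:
((20515 - 1*11502) - 4408)*(33301 - 18795) = ((20515 - 11502) - 4408)*14506 = (9013 - 4408)*14506 = 4605*14506 = 66800130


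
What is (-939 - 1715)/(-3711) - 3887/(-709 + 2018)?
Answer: -10950571/4857699 ≈ -2.2543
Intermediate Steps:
(-939 - 1715)/(-3711) - 3887/(-709 + 2018) = -2654*(-1/3711) - 3887/1309 = 2654/3711 - 3887*1/1309 = 2654/3711 - 3887/1309 = -10950571/4857699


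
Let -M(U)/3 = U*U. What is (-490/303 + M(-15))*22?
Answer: -4510330/303 ≈ -14886.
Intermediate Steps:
M(U) = -3*U**2 (M(U) = -3*U*U = -3*U**2)
(-490/303 + M(-15))*22 = (-490/303 - 3*(-15)**2)*22 = (-490*1/303 - 3*225)*22 = (-490/303 - 675)*22 = -205015/303*22 = -4510330/303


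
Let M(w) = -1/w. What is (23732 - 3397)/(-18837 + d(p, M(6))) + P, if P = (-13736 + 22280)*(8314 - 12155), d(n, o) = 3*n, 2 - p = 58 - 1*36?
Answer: -620152393423/18897 ≈ -3.2818e+7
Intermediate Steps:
p = -20 (p = 2 - (58 - 1*36) = 2 - (58 - 36) = 2 - 1*22 = 2 - 22 = -20)
P = -32817504 (P = 8544*(-3841) = -32817504)
(23732 - 3397)/(-18837 + d(p, M(6))) + P = (23732 - 3397)/(-18837 + 3*(-20)) - 32817504 = 20335/(-18837 - 60) - 32817504 = 20335/(-18897) - 32817504 = 20335*(-1/18897) - 32817504 = -20335/18897 - 32817504 = -620152393423/18897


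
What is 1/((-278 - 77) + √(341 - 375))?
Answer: -355/126059 - I*√34/126059 ≈ -0.0028161 - 4.6256e-5*I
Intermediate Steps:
1/((-278 - 77) + √(341 - 375)) = 1/(-355 + √(-34)) = 1/(-355 + I*√34)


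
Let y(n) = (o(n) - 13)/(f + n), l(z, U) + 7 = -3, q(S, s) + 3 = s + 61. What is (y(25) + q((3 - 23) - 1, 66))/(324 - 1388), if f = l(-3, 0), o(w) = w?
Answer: -78/665 ≈ -0.11729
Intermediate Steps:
q(S, s) = 58 + s (q(S, s) = -3 + (s + 61) = -3 + (61 + s) = 58 + s)
l(z, U) = -10 (l(z, U) = -7 - 3 = -10)
f = -10
y(n) = (-13 + n)/(-10 + n) (y(n) = (n - 13)/(-10 + n) = (-13 + n)/(-10 + n))
(y(25) + q((3 - 23) - 1, 66))/(324 - 1388) = ((-13 + 25)/(-10 + 25) + (58 + 66))/(324 - 1388) = (12/15 + 124)/(-1064) = ((1/15)*12 + 124)*(-1/1064) = (⅘ + 124)*(-1/1064) = (624/5)*(-1/1064) = -78/665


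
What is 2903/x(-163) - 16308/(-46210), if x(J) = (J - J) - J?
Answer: 68402917/3766115 ≈ 18.163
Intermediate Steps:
x(J) = -J (x(J) = 0 - J = -J)
2903/x(-163) - 16308/(-46210) = 2903/((-1*(-163))) - 16308/(-46210) = 2903/163 - 16308*(-1/46210) = 2903*(1/163) + 8154/23105 = 2903/163 + 8154/23105 = 68402917/3766115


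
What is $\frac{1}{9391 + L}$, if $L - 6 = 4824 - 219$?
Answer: $\frac{1}{14002} \approx 7.1418 \cdot 10^{-5}$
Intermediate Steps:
$L = 4611$ ($L = 6 + \left(4824 - 219\right) = 6 + 4605 = 4611$)
$\frac{1}{9391 + L} = \frac{1}{9391 + 4611} = \frac{1}{14002}$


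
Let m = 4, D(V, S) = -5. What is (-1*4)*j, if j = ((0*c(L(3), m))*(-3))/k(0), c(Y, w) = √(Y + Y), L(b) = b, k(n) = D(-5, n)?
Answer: 0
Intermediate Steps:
k(n) = -5
c(Y, w) = √2*√Y (c(Y, w) = √(2*Y) = √2*√Y)
j = 0 (j = ((0*(√2*√3))*(-3))/(-5) = ((0*√6)*(-3))*(-⅕) = (0*(-3))*(-⅕) = 0*(-⅕) = 0)
(-1*4)*j = -1*4*0 = -4*0 = 0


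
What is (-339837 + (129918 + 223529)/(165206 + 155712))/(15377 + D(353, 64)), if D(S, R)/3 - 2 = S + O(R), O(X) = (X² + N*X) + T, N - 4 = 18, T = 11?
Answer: -109059456919/10586122066 ≈ -10.302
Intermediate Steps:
N = 22 (N = 4 + 18 = 22)
O(X) = 11 + X² + 22*X (O(X) = (X² + 22*X) + 11 = 11 + X² + 22*X)
D(S, R) = 39 + 3*S + 3*R² + 66*R (D(S, R) = 6 + 3*(S + (11 + R² + 22*R)) = 6 + 3*(11 + S + R² + 22*R) = 6 + (33 + 3*S + 3*R² + 66*R) = 39 + 3*S + 3*R² + 66*R)
(-339837 + (129918 + 223529)/(165206 + 155712))/(15377 + D(353, 64)) = (-339837 + (129918 + 223529)/(165206 + 155712))/(15377 + (39 + 3*353 + 3*64² + 66*64)) = (-339837 + 353447/320918)/(15377 + (39 + 1059 + 3*4096 + 4224)) = (-339837 + 353447*(1/320918))/(15377 + (39 + 1059 + 12288 + 4224)) = (-339837 + 353447/320918)/(15377 + 17610) = -109059456919/320918/32987 = -109059456919/320918*1/32987 = -109059456919/10586122066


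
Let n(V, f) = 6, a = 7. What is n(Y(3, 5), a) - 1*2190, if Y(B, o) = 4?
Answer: -2184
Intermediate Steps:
n(Y(3, 5), a) - 1*2190 = 6 - 1*2190 = 6 - 2190 = -2184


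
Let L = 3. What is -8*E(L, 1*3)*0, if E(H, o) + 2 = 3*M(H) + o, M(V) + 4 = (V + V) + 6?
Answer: 0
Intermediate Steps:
M(V) = 2 + 2*V (M(V) = -4 + ((V + V) + 6) = -4 + (2*V + 6) = -4 + (6 + 2*V) = 2 + 2*V)
E(H, o) = 4 + o + 6*H (E(H, o) = -2 + (3*(2 + 2*H) + o) = -2 + ((6 + 6*H) + o) = -2 + (6 + o + 6*H) = 4 + o + 6*H)
-8*E(L, 1*3)*0 = -8*(4 + 1*3 + 6*3)*0 = -8*(4 + 3 + 18)*0 = -8*25*0 = -200*0 = 0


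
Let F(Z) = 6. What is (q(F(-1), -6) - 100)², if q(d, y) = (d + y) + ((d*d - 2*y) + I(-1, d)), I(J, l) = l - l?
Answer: 2704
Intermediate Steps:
I(J, l) = 0
q(d, y) = d + d² - y (q(d, y) = (d + y) + ((d*d - 2*y) + 0) = (d + y) + ((d² - 2*y) + 0) = (d + y) + (d² - 2*y) = d + d² - y)
(q(F(-1), -6) - 100)² = ((6 + 6² - 1*(-6)) - 100)² = ((6 + 36 + 6) - 100)² = (48 - 100)² = (-52)² = 2704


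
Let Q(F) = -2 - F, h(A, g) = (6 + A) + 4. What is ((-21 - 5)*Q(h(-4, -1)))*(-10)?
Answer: -2080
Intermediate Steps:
h(A, g) = 10 + A
((-21 - 5)*Q(h(-4, -1)))*(-10) = ((-21 - 5)*(-2 - (10 - 4)))*(-10) = -26*(-2 - 1*6)*(-10) = -26*(-2 - 6)*(-10) = -26*(-8)*(-10) = 208*(-10) = -2080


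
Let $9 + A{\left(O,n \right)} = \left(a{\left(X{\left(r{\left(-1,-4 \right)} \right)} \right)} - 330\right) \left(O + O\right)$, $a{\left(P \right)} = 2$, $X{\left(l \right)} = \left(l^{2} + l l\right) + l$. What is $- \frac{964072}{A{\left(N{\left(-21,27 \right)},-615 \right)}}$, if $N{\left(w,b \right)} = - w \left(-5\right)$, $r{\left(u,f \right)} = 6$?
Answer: $- \frac{964072}{68871} \approx -13.998$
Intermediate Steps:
$X{\left(l \right)} = l + 2 l^{2}$ ($X{\left(l \right)} = \left(l^{2} + l^{2}\right) + l = 2 l^{2} + l = l + 2 l^{2}$)
$N{\left(w,b \right)} = 5 w$
$A{\left(O,n \right)} = -9 - 656 O$ ($A{\left(O,n \right)} = -9 + \left(2 - 330\right) \left(O + O\right) = -9 - 328 \cdot 2 O = -9 - 656 O$)
$- \frac{964072}{A{\left(N{\left(-21,27 \right)},-615 \right)}} = - \frac{964072}{-9 - 656 \cdot 5 \left(-21\right)} = - \frac{964072}{-9 - -68880} = - \frac{964072}{-9 + 68880} = - \frac{964072}{68871}$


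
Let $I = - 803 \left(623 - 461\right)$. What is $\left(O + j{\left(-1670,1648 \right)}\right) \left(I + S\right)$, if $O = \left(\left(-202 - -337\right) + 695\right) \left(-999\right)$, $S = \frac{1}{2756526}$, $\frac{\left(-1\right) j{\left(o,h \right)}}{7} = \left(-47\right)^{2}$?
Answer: $\frac{302873096986641755}{2756526} \approx 1.0987 \cdot 10^{11}$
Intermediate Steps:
$j{\left(o,h \right)} = -15463$ ($j{\left(o,h \right)} = - 7 \left(-47\right)^{2} = \left(-7\right) 2209 = -15463$)
$S = \frac{1}{2756526} \approx 3.6278 \cdot 10^{-7}$
$I = -130086$ ($I = \left(-803\right) 162 = -130086$)
$O = -829170$ ($O = \left(\left(-202 + 337\right) + 695\right) \left(-999\right) = \left(135 + 695\right) \left(-999\right) = 830 \left(-999\right) = -829170$)
$\left(O + j{\left(-1670,1648 \right)}\right) \left(I + S\right) = \left(-829170 - 15463\right) \left(-130086 + \frac{1}{2756526}\right) = \left(-844633\right) \left(- \frac{358585441235}{2756526}\right) = \frac{302873096986641755}{2756526}$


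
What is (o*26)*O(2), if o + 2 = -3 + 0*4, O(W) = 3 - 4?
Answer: 130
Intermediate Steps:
O(W) = -1
o = -5 (o = -2 + (-3 + 0*4) = -2 + (-3 + 0) = -2 - 3 = -5)
(o*26)*O(2) = -5*26*(-1) = -130*(-1) = 130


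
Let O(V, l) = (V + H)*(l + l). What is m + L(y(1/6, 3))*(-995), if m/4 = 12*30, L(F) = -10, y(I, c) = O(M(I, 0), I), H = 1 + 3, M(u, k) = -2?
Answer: 11390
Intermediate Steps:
H = 4
O(V, l) = 2*l*(4 + V) (O(V, l) = (V + 4)*(l + l) = (4 + V)*(2*l) = 2*l*(4 + V))
y(I, c) = 4*I (y(I, c) = 2*I*(4 - 2) = 2*I*2 = 4*I)
m = 1440 (m = 4*(12*30) = 4*360 = 1440)
m + L(y(1/6, 3))*(-995) = 1440 - 10*(-995) = 1440 + 9950 = 11390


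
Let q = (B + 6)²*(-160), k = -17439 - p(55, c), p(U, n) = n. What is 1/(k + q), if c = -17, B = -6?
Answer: -1/17422 ≈ -5.7399e-5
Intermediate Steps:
k = -17422 (k = -17439 - 1*(-17) = -17439 + 17 = -17422)
q = 0 (q = (-6 + 6)²*(-160) = 0²*(-160) = 0*(-160) = 0)
1/(k + q) = 1/(-17422 + 0) = 1/(-17422) = -1/17422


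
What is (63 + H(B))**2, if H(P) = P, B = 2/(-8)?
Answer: 63001/16 ≈ 3937.6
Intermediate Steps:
B = -1/4 (B = 2*(-1/8) = -1/4 ≈ -0.25000)
(63 + H(B))**2 = (63 - 1/4)**2 = (251/4)**2 = 63001/16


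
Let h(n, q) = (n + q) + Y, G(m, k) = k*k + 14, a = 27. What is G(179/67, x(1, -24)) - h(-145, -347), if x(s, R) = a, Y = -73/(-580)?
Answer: 716227/580 ≈ 1234.9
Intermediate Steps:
Y = 73/580 (Y = -73*(-1/580) = 73/580 ≈ 0.12586)
x(s, R) = 27
G(m, k) = 14 + k² (G(m, k) = k² + 14 = 14 + k²)
h(n, q) = 73/580 + n + q (h(n, q) = (n + q) + 73/580 = 73/580 + n + q)
G(179/67, x(1, -24)) - h(-145, -347) = (14 + 27²) - (73/580 - 145 - 347) = (14 + 729) - 1*(-285287/580) = 743 + 285287/580 = 716227/580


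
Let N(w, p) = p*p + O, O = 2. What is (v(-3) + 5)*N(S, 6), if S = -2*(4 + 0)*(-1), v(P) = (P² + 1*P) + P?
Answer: 304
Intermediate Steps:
v(P) = P² + 2*P (v(P) = (P² + P) + P = (P + P²) + P = P² + 2*P)
S = 8 (S = -2*4*(-1) = -8*(-1) = 8)
N(w, p) = 2 + p² (N(w, p) = p*p + 2 = p² + 2 = 2 + p²)
(v(-3) + 5)*N(S, 6) = (-3*(2 - 3) + 5)*(2 + 6²) = (-3*(-1) + 5)*(2 + 36) = (3 + 5)*38 = 8*38 = 304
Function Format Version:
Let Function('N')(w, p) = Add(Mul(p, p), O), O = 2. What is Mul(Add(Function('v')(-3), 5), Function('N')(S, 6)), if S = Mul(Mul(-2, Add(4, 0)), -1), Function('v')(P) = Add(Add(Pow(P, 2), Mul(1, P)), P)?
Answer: 304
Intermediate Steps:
Function('v')(P) = Add(Pow(P, 2), Mul(2, P)) (Function('v')(P) = Add(Add(Pow(P, 2), P), P) = Add(Add(P, Pow(P, 2)), P) = Add(Pow(P, 2), Mul(2, P)))
S = 8 (S = Mul(Mul(-2, 4), -1) = Mul(-8, -1) = 8)
Function('N')(w, p) = Add(2, Pow(p, 2)) (Function('N')(w, p) = Add(Mul(p, p), 2) = Add(Pow(p, 2), 2) = Add(2, Pow(p, 2)))
Mul(Add(Function('v')(-3), 5), Function('N')(S, 6)) = Mul(Add(Mul(-3, Add(2, -3)), 5), Add(2, Pow(6, 2))) = Mul(Add(Mul(-3, -1), 5), Add(2, 36)) = Mul(Add(3, 5), 38) = Mul(8, 38) = 304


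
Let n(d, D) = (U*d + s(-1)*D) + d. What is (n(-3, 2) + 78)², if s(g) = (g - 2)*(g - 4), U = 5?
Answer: 8100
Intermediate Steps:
s(g) = (-4 + g)*(-2 + g) (s(g) = (-2 + g)*(-4 + g) = (-4 + g)*(-2 + g))
n(d, D) = 6*d + 15*D (n(d, D) = (5*d + (8 + (-1)² - 6*(-1))*D) + d = (5*d + (8 + 1 + 6)*D) + d = (5*d + 15*D) + d = 6*d + 15*D)
(n(-3, 2) + 78)² = ((6*(-3) + 15*2) + 78)² = ((-18 + 30) + 78)² = (12 + 78)² = 90² = 8100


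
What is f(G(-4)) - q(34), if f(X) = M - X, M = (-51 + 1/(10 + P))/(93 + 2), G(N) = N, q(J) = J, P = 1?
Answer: -6382/209 ≈ -30.536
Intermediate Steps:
M = -112/209 (M = (-51 + 1/(10 + 1))/(93 + 2) = (-51 + 1/11)/95 = (-51 + 1/11)*(1/95) = -560/11*1/95 = -112/209 ≈ -0.53588)
f(X) = -112/209 - X
f(G(-4)) - q(34) = (-112/209 - 1*(-4)) - 1*34 = (-112/209 + 4) - 34 = 724/209 - 34 = -6382/209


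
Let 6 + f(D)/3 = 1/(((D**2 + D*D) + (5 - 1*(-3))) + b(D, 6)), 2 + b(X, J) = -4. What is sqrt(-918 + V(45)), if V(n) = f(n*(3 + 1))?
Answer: I*sqrt(3930543860538)/64802 ≈ 30.594*I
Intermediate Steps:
b(X, J) = -6 (b(X, J) = -2 - 4 = -6)
f(D) = -18 + 3/(2 + 2*D**2) (f(D) = -18 + 3/(((D**2 + D*D) + (5 - 1*(-3))) - 6) = -18 + 3/(((D**2 + D**2) + (5 + 3)) - 6) = -18 + 3/((2*D**2 + 8) - 6) = -18 + 3/((8 + 2*D**2) - 6) = -18 + 3/(2 + 2*D**2))
V(n) = 3*(-11 - 192*n**2)/(2*(1 + 16*n**2)) (V(n) = 3*(-11 - 12*n**2*(3 + 1)**2)/(2*(1 + (n*(3 + 1))**2)) = 3*(-11 - 12*16*n**2)/(2*(1 + (n*4)**2)) = 3*(-11 - 12*16*n**2)/(2*(1 + (4*n)**2)) = 3*(-11 - 192*n**2)/(2*(1 + 16*n**2)))
sqrt(-918 + V(45)) = sqrt(-918 + 3*(-11 - 192*45**2)/(2*(1 + 16*45**2))) = sqrt(-918 + 3*(-11 - 192*2025)/(2*(1 + 16*2025))) = sqrt(-918 + 3*(-11 - 388800)/(2*(1 + 32400))) = sqrt(-918 + (3/2)*(-388811)/32401) = sqrt(-918 + (3/2)*(1/32401)*(-388811)) = sqrt(-918 - 1166433/64802) = sqrt(-60654669/64802) = I*sqrt(3930543860538)/64802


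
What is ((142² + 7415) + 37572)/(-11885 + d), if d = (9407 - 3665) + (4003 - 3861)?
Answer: -65151/6001 ≈ -10.857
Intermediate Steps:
d = 5884 (d = 5742 + 142 = 5884)
((142² + 7415) + 37572)/(-11885 + d) = ((142² + 7415) + 37572)/(-11885 + 5884) = ((20164 + 7415) + 37572)/(-6001) = (27579 + 37572)*(-1/6001) = 65151*(-1/6001) = -65151/6001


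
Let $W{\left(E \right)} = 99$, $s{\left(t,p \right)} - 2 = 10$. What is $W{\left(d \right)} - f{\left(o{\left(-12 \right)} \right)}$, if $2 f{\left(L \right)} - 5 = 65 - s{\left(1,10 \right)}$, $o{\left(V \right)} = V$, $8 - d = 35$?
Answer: $70$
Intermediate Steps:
$d = -27$ ($d = 8 - 35 = -27$)
$s{\left(t,p \right)} = 12$ ($s{\left(t,p \right)} = 2 + 10 = 12$)
$f{\left(L \right)} = 29$ ($f{\left(L \right)} = \frac{5}{2} + \frac{65 - 12}{2} = \frac{5}{2} + \frac{1}{2} \cdot 53 = \frac{5}{2} + \frac{53}{2} = 29$)
$W{\left(d \right)} - f{\left(o{\left(-12 \right)} \right)} = 99 - 29 = 70$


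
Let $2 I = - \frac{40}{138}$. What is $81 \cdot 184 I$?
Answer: $-2160$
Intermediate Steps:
$I = - \frac{10}{69}$ ($I = \frac{\left(-40\right) \frac{1}{138}}{2} = \frac{1}{2} \left(- \frac{20}{69}\right) = - \frac{10}{69} \approx -0.14493$)
$81 \cdot 184 I = 81 \cdot 184 \left(- \frac{10}{69}\right) = 14904 \left(- \frac{10}{69}\right) = -2160$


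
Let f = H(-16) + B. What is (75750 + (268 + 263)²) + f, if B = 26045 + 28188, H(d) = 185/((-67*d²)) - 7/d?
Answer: 7065670807/17152 ≈ 4.1194e+5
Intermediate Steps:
H(d) = -7/d - 185/(67*d²) (H(d) = 185*(-1/(67*d²)) - 7/d = -185/(67*d²) - 7/d = -7/d - 185/(67*d²))
B = 54233
f = 930211735/17152 (f = (1/67)*(-185 - 469*(-16))/(-16)² + 54233 = (1/67)*(1/256)*(-185 + 7504) + 54233 = (1/67)*(1/256)*7319 + 54233 = 7319/17152 + 54233 = 930211735/17152 ≈ 54233.)
(75750 + (268 + 263)²) + f = (75750 + (268 + 263)²) + 930211735/17152 = (75750 + 531²) + 930211735/17152 = (75750 + 281961) + 930211735/17152 = 357711 + 930211735/17152 = 7065670807/17152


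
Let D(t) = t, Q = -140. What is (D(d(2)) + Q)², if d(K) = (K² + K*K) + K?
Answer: 16900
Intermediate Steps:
d(K) = K + 2*K² (d(K) = (K² + K²) + K = 2*K² + K = K + 2*K²)
(D(d(2)) + Q)² = (2*(1 + 2*2) - 140)² = (2*(1 + 4) - 140)² = (2*5 - 140)² = (10 - 140)² = (-130)² = 16900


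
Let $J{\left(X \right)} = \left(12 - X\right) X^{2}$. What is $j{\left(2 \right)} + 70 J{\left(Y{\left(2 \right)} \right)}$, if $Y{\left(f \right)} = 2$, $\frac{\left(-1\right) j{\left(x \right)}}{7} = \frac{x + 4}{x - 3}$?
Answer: $2842$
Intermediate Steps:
$j{\left(x \right)} = - \frac{7 \left(4 + x\right)}{-3 + x}$ ($j{\left(x \right)} = - 7 \frac{x + 4}{x - 3} = - 7 \frac{4 + x}{-3 + x} = - \frac{7 \left(4 + x\right)}{-3 + x}$)
$J{\left(X \right)} = X^{2} \left(12 - X\right)$
$j{\left(2 \right)} + 70 J{\left(Y{\left(2 \right)} \right)} = \frac{7 \left(-4 - 2\right)}{-3 + 2} + 70 \cdot 2^{2} \left(12 - 2\right) = \frac{7 \left(-4 - 2\right)}{-1} + 70 \cdot 4 \left(12 - 2\right) = 7 \left(-1\right) \left(-6\right) + 70 \cdot 4 \cdot 10 = 42 + 70 \cdot 40 = 42 + 2800 = 2842$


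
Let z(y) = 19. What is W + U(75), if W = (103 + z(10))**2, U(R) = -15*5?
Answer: 14809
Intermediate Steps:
U(R) = -75
W = 14884 (W = (103 + 19)**2 = 122**2 = 14884)
W + U(75) = 14884 - 75 = 14809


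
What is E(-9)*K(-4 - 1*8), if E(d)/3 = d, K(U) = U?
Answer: 324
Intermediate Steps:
E(d) = 3*d
E(-9)*K(-4 - 1*8) = (3*(-9))*(-4 - 1*8) = -27*(-4 - 8) = -27*(-12) = 324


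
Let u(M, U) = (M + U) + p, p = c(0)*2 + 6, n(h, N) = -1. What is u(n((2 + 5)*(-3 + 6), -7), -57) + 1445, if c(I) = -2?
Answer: 1389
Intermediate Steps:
p = 2 (p = -2*2 + 6 = -4 + 6 = 2)
u(M, U) = 2 + M + U (u(M, U) = (M + U) + 2 = 2 + M + U)
u(n((2 + 5)*(-3 + 6), -7), -57) + 1445 = (2 - 1 - 57) + 1445 = -56 + 1445 = 1389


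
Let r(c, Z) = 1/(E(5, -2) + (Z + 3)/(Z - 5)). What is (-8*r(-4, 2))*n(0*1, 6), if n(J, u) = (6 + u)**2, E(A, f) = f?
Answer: 3456/11 ≈ 314.18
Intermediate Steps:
r(c, Z) = 1/(-2 + (3 + Z)/(-5 + Z)) (r(c, Z) = 1/(-2 + (Z + 3)/(Z - 5)) = 1/(-2 + (3 + Z)/(-5 + Z)))
(-8*r(-4, 2))*n(0*1, 6) = (-8*(-5 + 2)/(13 - 1*2))*(6 + 6)**2 = -8*(-3)/(13 - 2)*12**2 = -8*(-3)/11*144 = -8*(-3/11)*144 = (24/11)*144 = 3456/11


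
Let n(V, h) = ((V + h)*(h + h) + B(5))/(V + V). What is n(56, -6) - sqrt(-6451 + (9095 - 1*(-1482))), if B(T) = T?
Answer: -85/16 - sqrt(4126) ≈ -69.546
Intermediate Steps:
n(V, h) = (5 + 2*h*(V + h))/(2*V) (n(V, h) = ((V + h)*(h + h) + 5)/(V + V) = ((V + h)*(2*h) + 5)/((2*V)) = (2*h*(V + h) + 5)*(1/(2*V)) = (5 + 2*h*(V + h))*(1/(2*V)) = (5 + 2*h*(V + h))/(2*V))
n(56, -6) - sqrt(-6451 + (9095 - 1*(-1482))) = (5/2 + (-6)**2 + 56*(-6))/56 - sqrt(-6451 + (9095 - 1*(-1482))) = (5/2 + 36 - 336)/56 - sqrt(-6451 + (9095 + 1482)) = (1/56)*(-595/2) - sqrt(-6451 + 10577) = -85/16 - sqrt(4126)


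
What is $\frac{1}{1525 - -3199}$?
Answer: $\frac{1}{4724} \approx 0.00021168$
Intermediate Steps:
$\frac{1}{1525 - -3199} = \frac{1}{1525 + 3199} = \frac{1}{4724}$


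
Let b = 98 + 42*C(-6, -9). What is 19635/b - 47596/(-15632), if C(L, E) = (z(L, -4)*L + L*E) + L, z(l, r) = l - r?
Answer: 41209/3908 ≈ 10.545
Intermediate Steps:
C(L, E) = L + E*L + L*(4 + L) (C(L, E) = ((L - 1*(-4))*L + L*E) + L = ((L + 4)*L + E*L) + L = ((4 + L)*L + E*L) + L = (L*(4 + L) + E*L) + L = (E*L + L*(4 + L)) + L = L + E*L + L*(4 + L))
b = 2618 (b = 98 + 42*(-6*(5 - 9 - 6)) = 98 + 42*(-6*(-10)) = 98 + 42*60 = 98 + 2520 = 2618)
19635/b - 47596/(-15632) = 19635/2618 - 47596/(-15632) = 19635*(1/2618) - 47596*(-1/15632) = 15/2 + 11899/3908 = 41209/3908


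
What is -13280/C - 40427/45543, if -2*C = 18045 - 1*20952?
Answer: -1369601/136629 ≈ -10.024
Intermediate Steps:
C = 2907/2 (C = -(18045 - 1*20952)/2 = -(18045 - 20952)/2 = -½*(-2907) = 2907/2 ≈ 1453.5)
-13280/C - 40427/45543 = -13280/2907/2 - 40427/45543 = -13280*2/2907 - 40427*1/45543 = -26560/2907 - 40427/45543 = -1369601/136629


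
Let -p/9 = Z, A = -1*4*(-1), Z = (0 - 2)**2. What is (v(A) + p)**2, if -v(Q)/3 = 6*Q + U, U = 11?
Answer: 19881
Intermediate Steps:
Z = 4 (Z = (-2)**2 = 4)
A = 4 (A = -4*(-1) = 4)
p = -36 (p = -9*4 = -36)
v(Q) = -33 - 18*Q (v(Q) = -3*(6*Q + 11) = -3*(11 + 6*Q) = -33 - 18*Q)
(v(A) + p)**2 = ((-33 - 18*4) - 36)**2 = ((-33 - 72) - 36)**2 = (-105 - 36)**2 = (-141)**2 = 19881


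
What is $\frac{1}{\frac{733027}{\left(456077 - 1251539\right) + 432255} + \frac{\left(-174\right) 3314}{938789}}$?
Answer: $- \frac{340974736323}{897595915955} \approx -0.37988$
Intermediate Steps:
$\frac{1}{\frac{733027}{\left(456077 - 1251539\right) + 432255} + \frac{\left(-174\right) 3314}{938789}} = \frac{1}{\frac{733027}{-795462 + 432255} - \frac{576636}{938789}} = \frac{1}{\frac{733027}{-363207} - \frac{576636}{938789}} = \frac{1}{733027 \left(- \frac{1}{363207}\right) - \frac{576636}{938789}} = \frac{1}{- \frac{733027}{363207} - \frac{576636}{938789}} = \frac{1}{- \frac{897595915955}{340974736323}} = - \frac{340974736323}{897595915955}$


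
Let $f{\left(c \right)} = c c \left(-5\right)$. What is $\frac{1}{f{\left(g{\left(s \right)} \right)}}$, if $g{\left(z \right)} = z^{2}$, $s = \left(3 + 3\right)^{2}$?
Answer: $- \frac{1}{8398080} \approx -1.1907 \cdot 10^{-7}$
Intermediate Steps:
$s = 36$ ($s = 6^{2} = 36$)
$f{\left(c \right)} = - 5 c^{2}$ ($f{\left(c \right)} = c^{2} \left(-5\right) = - 5 c^{2}$)
$\frac{1}{f{\left(g{\left(s \right)} \right)}} = \frac{1}{\left(-5\right) \left(36^{2}\right)^{2}} = \frac{1}{\left(-5\right) 1296^{2}} = \frac{1}{\left(-5\right) 1679616} = \frac{1}{-8398080} = - \frac{1}{8398080}$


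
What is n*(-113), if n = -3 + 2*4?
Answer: -565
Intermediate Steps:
n = 5 (n = -3 + 8 = 5)
n*(-113) = 5*(-113) = -565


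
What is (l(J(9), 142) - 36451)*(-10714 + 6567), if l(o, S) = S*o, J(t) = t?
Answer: 145862431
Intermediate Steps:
(l(J(9), 142) - 36451)*(-10714 + 6567) = (142*9 - 36451)*(-10714 + 6567) = (1278 - 36451)*(-4147) = -35173*(-4147) = 145862431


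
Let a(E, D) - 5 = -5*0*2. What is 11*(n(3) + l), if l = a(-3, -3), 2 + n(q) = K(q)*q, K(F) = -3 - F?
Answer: -165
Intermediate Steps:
a(E, D) = 5 (a(E, D) = 5 - 5*0*2 = 5 + 0*2 = 5 + 0 = 5)
n(q) = -2 + q*(-3 - q) (n(q) = -2 + (-3 - q)*q = -2 + q*(-3 - q))
l = 5
11*(n(3) + l) = 11*((-2 - 1*3*(3 + 3)) + 5) = 11*((-2 - 1*3*6) + 5) = 11*((-2 - 18) + 5) = 11*(-20 + 5) = 11*(-15) = -165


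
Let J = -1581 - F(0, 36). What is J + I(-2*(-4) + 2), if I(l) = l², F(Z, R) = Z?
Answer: -1481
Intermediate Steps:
J = -1581 (J = -1581 - 1*0 = -1581 + 0 = -1581)
J + I(-2*(-4) + 2) = -1581 + (-2*(-4) + 2)² = -1581 + (8 + 2)² = -1581 + 10² = -1581 + 100 = -1481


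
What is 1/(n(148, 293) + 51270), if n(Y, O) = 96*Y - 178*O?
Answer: 1/13324 ≈ 7.5052e-5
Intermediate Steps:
n(Y, O) = -178*O + 96*Y
1/(n(148, 293) + 51270) = 1/((-178*293 + 96*148) + 51270) = 1/((-52154 + 14208) + 51270) = 1/(-37946 + 51270) = 1/13324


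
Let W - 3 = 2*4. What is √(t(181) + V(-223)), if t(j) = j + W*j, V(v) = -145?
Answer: √2027 ≈ 45.022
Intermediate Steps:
W = 11 (W = 3 + 2*4 = 3 + 8 = 11)
t(j) = 12*j (t(j) = j + 11*j = 12*j)
√(t(181) + V(-223)) = √(12*181 - 145) = √(2172 - 145) = √2027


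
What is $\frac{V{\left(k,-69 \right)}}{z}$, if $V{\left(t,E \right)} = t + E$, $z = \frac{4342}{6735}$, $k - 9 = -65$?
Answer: $- \frac{841875}{4342} \approx -193.89$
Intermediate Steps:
$k = -56$ ($k = 9 - 65 = -56$)
$z = \frac{4342}{6735}$ ($z = 4342 \cdot \frac{1}{6735} = \frac{4342}{6735} \approx 0.64469$)
$V{\left(t,E \right)} = E + t$
$\frac{V{\left(k,-69 \right)}}{z} = \frac{-69 - 56}{\frac{4342}{6735}} = \left(-125\right) \frac{6735}{4342} = - \frac{841875}{4342}$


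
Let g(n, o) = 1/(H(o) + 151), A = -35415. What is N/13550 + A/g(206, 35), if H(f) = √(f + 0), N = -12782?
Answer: -36230436766/6775 - 35415*√35 ≈ -5.5572e+6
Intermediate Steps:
H(f) = √f
g(n, o) = 1/(151 + √o) (g(n, o) = 1/(√o + 151) = 1/(151 + √o))
N/13550 + A/g(206, 35) = -12782/13550 - (5347665 + 35415*√35) = -12782*1/13550 - 35415*(151 + √35) = -6391/6775 + (-5347665 - 35415*√35) = -36230436766/6775 - 35415*√35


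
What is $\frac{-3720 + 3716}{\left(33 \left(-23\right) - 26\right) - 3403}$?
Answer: $\frac{1}{1047} \approx 0.00095511$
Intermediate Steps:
$\frac{-3720 + 3716}{\left(33 \left(-23\right) - 26\right) - 3403} = - \frac{4}{\left(-759 - 26\right) - 3403} = - \frac{4}{-785 - 3403} = - \frac{4}{-4188} = \left(-4\right) \left(- \frac{1}{4188}\right) = \frac{1}{1047}$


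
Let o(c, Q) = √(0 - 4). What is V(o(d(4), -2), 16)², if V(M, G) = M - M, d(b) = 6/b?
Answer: 0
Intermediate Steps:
o(c, Q) = 2*I (o(c, Q) = √(-4) = 2*I)
V(M, G) = 0
V(o(d(4), -2), 16)² = 0² = 0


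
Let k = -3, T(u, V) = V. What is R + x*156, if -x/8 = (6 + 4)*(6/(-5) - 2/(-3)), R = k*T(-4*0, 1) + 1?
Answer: 6654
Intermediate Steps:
R = -2 (R = -3*1 + 1 = -3 + 1 = -2)
x = 128/3 (x = -8*(6 + 4)*(6/(-5) - 2/(-3)) = -80*(6*(-1/5) - 2*(-1/3)) = -80*(-6/5 + 2/3) = -80*(-8)/15 = -8*(-16/3) = 128/3 ≈ 42.667)
R + x*156 = -2 + (128/3)*156 = -2 + 6656 = 6654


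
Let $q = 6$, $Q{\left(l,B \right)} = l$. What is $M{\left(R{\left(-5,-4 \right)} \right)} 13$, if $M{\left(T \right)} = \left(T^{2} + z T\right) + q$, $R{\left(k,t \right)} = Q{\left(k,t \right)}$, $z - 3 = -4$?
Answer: $468$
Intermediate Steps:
$z = -1$ ($z = 3 - 4 = -1$)
$R{\left(k,t \right)} = k$
$M{\left(T \right)} = 6 + T^{2} - T$ ($M{\left(T \right)} = \left(T^{2} - T\right) + 6 = 6 + T^{2} - T$)
$M{\left(R{\left(-5,-4 \right)} \right)} 13 = \left(6 + \left(-5\right)^{2} - -5\right) 13 = \left(6 + 25 + 5\right) 13 = 36 \cdot 13 = 468$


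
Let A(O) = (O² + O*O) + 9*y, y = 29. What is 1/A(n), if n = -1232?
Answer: 1/3035909 ≈ 3.2939e-7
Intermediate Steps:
A(O) = 261 + 2*O² (A(O) = (O² + O*O) + 9*29 = (O² + O²) + 261 = 2*O² + 261 = 261 + 2*O²)
1/A(n) = 1/(261 + 2*(-1232)²) = 1/(261 + 2*1517824) = 1/(261 + 3035648) = 1/3035909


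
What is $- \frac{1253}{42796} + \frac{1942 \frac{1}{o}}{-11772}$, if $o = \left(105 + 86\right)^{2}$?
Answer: $- \frac{134547346957}{4594731898068} \approx -0.029283$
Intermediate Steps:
$o = 36481$ ($o = 191^{2} = 36481$)
$- \frac{1253}{42796} + \frac{1942 \frac{1}{o}}{-11772} = - \frac{1253}{42796} + \frac{1942 \cdot \frac{1}{36481}}{-11772} = \left(-1253\right) \frac{1}{42796} + 1942 \cdot \frac{1}{36481} \left(- \frac{1}{11772}\right) = - \frac{1253}{42796} + \frac{1942}{36481} \left(- \frac{1}{11772}\right) = - \frac{1253}{42796} - \frac{971}{214727166} = - \frac{134547346957}{4594731898068}$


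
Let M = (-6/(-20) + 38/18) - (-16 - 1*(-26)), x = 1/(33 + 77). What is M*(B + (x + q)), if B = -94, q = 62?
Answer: 267053/1100 ≈ 242.78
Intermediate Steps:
x = 1/110 ≈ 0.0090909
M = -683/90 (M = (-6*(-1/20) + 38*(1/18)) - (-16 + 26) = (3/10 + 19/9) - 1*10 = 217/90 - 10 = -683/90 ≈ -7.5889)
M*(B + (x + q)) = -683*(-94 + (1/110 + 62))/90 = -683*(-94 + 6821/110)/90 = -683/90*(-3519/110) = 267053/1100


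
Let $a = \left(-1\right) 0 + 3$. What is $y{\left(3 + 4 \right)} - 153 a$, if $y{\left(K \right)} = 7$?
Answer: $-452$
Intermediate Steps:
$a = 3$ ($a = 0 + 3 = 3$)
$y{\left(3 + 4 \right)} - 153 a = 7 - 459 = -452$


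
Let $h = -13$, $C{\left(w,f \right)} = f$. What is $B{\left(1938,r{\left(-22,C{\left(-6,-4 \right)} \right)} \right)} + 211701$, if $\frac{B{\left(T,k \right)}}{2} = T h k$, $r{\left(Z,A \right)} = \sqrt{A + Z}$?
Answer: $211701 - 50388 i \sqrt{26} \approx 2.117 \cdot 10^{5} - 2.5693 \cdot 10^{5} i$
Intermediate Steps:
$B{\left(T,k \right)} = - 26 T k$ ($B{\left(T,k \right)} = 2 T \left(-13\right) k = 2 - 13 T k = 2 \left(- 13 T k\right) = - 26 T k$)
$B{\left(1938,r{\left(-22,C{\left(-6,-4 \right)} \right)} \right)} + 211701 = \left(-26\right) 1938 \sqrt{-4 - 22} + 211701 = \left(-26\right) 1938 \sqrt{-26} + 211701 = \left(-26\right) 1938 i \sqrt{26} + 211701 = - 50388 i \sqrt{26} + 211701 = 211701 - 50388 i \sqrt{26}$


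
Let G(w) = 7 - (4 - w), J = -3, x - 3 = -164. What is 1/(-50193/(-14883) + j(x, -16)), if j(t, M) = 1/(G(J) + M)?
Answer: 7216/23885 ≈ 0.30211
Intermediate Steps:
x = -161 (x = 3 - 164 = -161)
G(w) = 3 + w (G(w) = 7 + (-4 + w) = 3 + w)
j(t, M) = 1/M (j(t, M) = 1/((3 - 3) + M) = 1/(0 + M) = 1/M)
1/(-50193/(-14883) + j(x, -16)) = 1/(-50193/(-14883) + 1/(-16)) = 1/(-50193*(-1/14883) - 1/16) = 1/(1521/451 - 1/16) = 1/(23885/7216) = 7216/23885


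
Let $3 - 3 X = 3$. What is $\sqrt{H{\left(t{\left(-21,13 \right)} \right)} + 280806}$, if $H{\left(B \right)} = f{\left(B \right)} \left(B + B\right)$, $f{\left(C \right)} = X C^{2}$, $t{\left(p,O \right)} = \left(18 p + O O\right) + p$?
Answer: $\sqrt{280806} \approx 529.91$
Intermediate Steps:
$X = 0$ ($X = 1 - 1 = 0$)
$t{\left(p,O \right)} = O^{2} + 19 p$ ($t{\left(p,O \right)} = \left(18 p + O^{2}\right) + p = \left(O^{2} + 18 p\right) + p = O^{2} + 19 p$)
$f{\left(C \right)} = 0$ ($f{\left(C \right)} = 0 C^{2} = 0$)
$H{\left(B \right)} = 0$ ($H{\left(B \right)} = 0 \left(B + B\right) = 0 \cdot 2 B = 0$)
$\sqrt{H{\left(t{\left(-21,13 \right)} \right)} + 280806} = \sqrt{0 + 280806} = \sqrt{280806}$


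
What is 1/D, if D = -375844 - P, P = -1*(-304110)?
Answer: -1/679954 ≈ -1.4707e-6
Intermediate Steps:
P = 304110
D = -679954 (D = -375844 - 1*304110 = -375844 - 304110 = -679954)
1/D = 1/(-679954) = -1/679954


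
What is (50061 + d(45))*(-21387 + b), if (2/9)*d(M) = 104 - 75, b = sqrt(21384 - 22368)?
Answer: -2146891221/2 + 100383*I*sqrt(246) ≈ -1.0734e+9 + 1.5744e+6*I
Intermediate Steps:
b = 2*I*sqrt(246) (b = sqrt(-984) = 2*I*sqrt(246) ≈ 31.369*I)
d(M) = 261/2 (d(M) = 9*(104 - 75)/2 = (9/2)*29 = 261/2)
(50061 + d(45))*(-21387 + b) = (50061 + 261/2)*(-21387 + 2*I*sqrt(246)) = 100383*(-21387 + 2*I*sqrt(246))/2 = -2146891221/2 + 100383*I*sqrt(246)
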